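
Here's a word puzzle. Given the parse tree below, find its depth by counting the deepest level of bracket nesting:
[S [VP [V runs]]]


Count bracket nesting levels:
'[' at pos 0: depth = 1
'[' at pos 3: depth = 2
'[' at pos 7: depth = 3
Maximum depth reached: 3

3


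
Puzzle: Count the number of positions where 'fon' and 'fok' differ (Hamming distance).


Alignment:
Position 1: 'f' vs 'f' = match
Position 2: 'o' vs 'o' = match
Position 3: 'n' vs 'k' = DIFFER
Total differences: 1

1


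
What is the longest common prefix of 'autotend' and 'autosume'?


Compare from the start: 4 characters match: 'auto'. Mismatch at position 5: 't' vs 's'.

auto


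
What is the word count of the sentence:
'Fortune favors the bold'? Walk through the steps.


Split into words: Fortune | favors | the | bold = 4 words.

4


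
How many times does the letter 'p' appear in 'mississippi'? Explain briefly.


Letter 'p' in 'mississippi': found at position(s) 9, 10 = 2 occurrence(s).

2


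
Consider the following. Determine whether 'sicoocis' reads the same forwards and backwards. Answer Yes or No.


Forward: 'sicoocis'
Reversed: 'sicoocis'
They are identical.

Yes


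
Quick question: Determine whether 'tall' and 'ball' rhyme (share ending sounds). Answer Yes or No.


Rime (stressed vowel + following sounds) of 'tall': -all = /ɔːl/
Rime of 'ball': -all = /ɔːl/
/ɔːl/ and /ɔːl/ are the same ending sound, so the words rhyme.

Yes


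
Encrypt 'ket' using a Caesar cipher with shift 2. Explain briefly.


Shift each letter by 2: k -> m, e -> g, t -> v. Result: 'mgv'.

mgv


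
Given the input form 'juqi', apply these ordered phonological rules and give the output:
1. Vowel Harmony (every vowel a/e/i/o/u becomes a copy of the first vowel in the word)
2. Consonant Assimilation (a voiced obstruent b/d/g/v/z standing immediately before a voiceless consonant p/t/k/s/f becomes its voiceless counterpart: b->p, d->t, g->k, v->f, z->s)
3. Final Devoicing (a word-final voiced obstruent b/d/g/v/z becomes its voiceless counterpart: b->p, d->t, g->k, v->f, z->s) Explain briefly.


Starting form: 'juqi'
Rule 1: Vowel Harmony: all vowels become 'u' (matching first vowel). 'juqi' -> 'juqu'
Rule 2: Consonant Assimilation: no voiced obstruent (b/d/g/v/z) stands immediately before a voiceless consonant (p/t/k/s/f). No change.
Rule 3: Final Devoicing: the word ends in the vowel 'u', not a consonant. No change.
Final form: 'juqu'

juqu


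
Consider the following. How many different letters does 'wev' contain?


Unique letters in 'wev': {e, v, w} = 3 distinct letters.

3


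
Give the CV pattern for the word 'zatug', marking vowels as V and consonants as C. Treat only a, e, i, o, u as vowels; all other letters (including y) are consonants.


Letter mapping: z = C, a = V, t = C, u = V, g = C.

CVCVC


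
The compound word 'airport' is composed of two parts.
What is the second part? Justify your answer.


Split 'airport' into 'air' + 'port'. The second part is 'port'.

port


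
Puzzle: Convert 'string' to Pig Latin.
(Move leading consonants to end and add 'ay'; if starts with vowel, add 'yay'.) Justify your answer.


'string': move consonant cluster 'str' to end and add 'ay': 'ingstray'.

ingstray


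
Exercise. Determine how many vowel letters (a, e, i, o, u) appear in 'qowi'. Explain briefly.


Vowels in 'qowi': o, i = 2 vowels.

2


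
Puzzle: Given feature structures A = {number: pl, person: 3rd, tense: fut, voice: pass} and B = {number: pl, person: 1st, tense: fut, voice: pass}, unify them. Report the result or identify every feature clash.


Compare features:
number: A=pl vs B=pl -> unified: pl
person: A=3rd vs B=1st -> CLASH
tense: A=fut vs B=fut -> unified: fut
voice: A=pass vs B=pass -> unified: pass
Clash detected on feature 'person' (3rd vs 1st); unification fails.

CLASH on 'person' (3rd vs 1st)


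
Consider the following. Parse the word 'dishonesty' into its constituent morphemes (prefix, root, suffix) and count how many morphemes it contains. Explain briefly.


Step 1: Identify prefix: 'dis' (meaning: not/apart)
Step 2: Identify root: 'honest'
Step 3: Identify suffix(es): 'y'
Decomposition: dis- (prefix: not/apart) + honest (root) + -y (suffix: quality)
Total morphemes: 3

3 morphemes (dis- (prefix: not/apart) + honest (root) + -y (suffix: quality))


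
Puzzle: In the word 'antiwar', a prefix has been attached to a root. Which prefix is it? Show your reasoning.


The word 'antiwar' = 'anti' (prefix) + 'war' (root). The prefix is 'anti'.

anti


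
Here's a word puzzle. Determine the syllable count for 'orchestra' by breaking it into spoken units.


Break 'orchestra' into syllables: or-ches-tra -> or | ches | tra = 3 syllables

3 syllables


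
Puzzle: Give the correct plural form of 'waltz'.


Apply rule: Add -es (sibilant/fricative ending). 'waltz' becomes 'waltzes'.

waltzes


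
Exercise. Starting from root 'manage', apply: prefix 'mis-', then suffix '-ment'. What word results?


Step 1: Add prefix 'mis-' to 'manage' = 'mismanage'
Step 2: Add suffix '-ment' to 'mismanage' = 'mismanagement'

mismanagement


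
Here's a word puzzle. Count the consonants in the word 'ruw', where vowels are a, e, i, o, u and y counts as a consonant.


Consonants in 'ruw': r, w = 2 consonants.

2


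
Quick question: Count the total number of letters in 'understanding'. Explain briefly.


Spell out 'understanding' and number each letter: u(1), n(2), d(3), e(4), r(5), s(6), t(7), a(8), n(9), d(10), i(11), n(12), g(13). Total: 13 letters.

13


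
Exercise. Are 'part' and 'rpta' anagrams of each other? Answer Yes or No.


Sorted letters of 'part': 'aprt'
Sorted letters of 'rpta': 'aprt'
They match.

Yes


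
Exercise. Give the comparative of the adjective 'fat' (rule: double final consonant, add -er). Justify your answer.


Apply comparative formation (double final consonant, add -er): 'fat' -> 'fatter'.

fatter


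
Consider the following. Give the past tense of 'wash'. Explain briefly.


Apply rule: Add -ed. 'wash' becomes 'washed'.

washed


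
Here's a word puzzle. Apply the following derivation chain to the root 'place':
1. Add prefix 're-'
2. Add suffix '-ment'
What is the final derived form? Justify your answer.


Step 1: Add prefix 're-' to 'place' = 'replace'
Step 2: Add suffix '-ment' to 'replace' = 'replacement'

replacement


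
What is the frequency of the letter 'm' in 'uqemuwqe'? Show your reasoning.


Letter 'm' in 'uqemuwqe': found at position(s) 4 = 1 occurrence(s).

1


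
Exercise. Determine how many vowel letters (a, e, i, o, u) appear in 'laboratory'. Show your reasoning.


Vowels in 'laboratory': a, o, a, o = 4 vowels.

4


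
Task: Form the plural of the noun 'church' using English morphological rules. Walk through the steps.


Apply rule: Add -es (sibilant/fricative ending). 'church' becomes 'churches'.

churches


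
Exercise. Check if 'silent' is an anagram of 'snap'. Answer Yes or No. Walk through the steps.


Sorted letters of 'silent': 'eilnst'
Sorted letters of 'snap': 'anps'
They do not match.

No


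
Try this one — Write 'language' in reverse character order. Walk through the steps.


Reverse 'language' character by character: 'egaugnal'.

egaugnal


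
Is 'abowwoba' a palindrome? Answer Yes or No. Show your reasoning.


Forward: 'abowwoba'
Reversed: 'abowwoba'
They are identical.

Yes


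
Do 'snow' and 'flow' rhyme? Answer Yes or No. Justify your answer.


Rime (stressed vowel + following sounds) of 'snow': -ow = /oʊ/
Rime of 'flow': -ow = /oʊ/
/oʊ/ and /oʊ/ are the same ending sound, so the words rhyme.

Yes


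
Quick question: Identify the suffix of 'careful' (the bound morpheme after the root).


The word 'careful' = 'care' (root) + '-ful' (suffix). The suffix is '-ful'.

ful


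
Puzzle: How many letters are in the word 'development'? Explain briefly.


Spell out 'development' and number each letter: d(1), e(2), v(3), e(4), l(5), o(6), p(7), m(8), e(9), n(10), t(11). Total: 11 letters.

11


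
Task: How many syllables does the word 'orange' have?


Break 'orange' into syllables: or-ange -> or | ange = 2 syllables

2 syllables


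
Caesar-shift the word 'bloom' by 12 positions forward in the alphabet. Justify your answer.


Shift each letter by 12: b -> n, l -> x, o -> a, o -> a, m -> y. Result: 'nxaay'.

nxaay


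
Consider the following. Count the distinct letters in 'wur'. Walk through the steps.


Unique letters in 'wur': {r, u, w} = 3 distinct letters.

3


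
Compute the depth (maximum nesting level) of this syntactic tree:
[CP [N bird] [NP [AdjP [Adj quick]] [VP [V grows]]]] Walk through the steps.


Count bracket nesting levels:
'[' at pos 0: depth = 1
'[' at pos 4: depth = 2
'[' at pos 13: depth = 2
'[' at pos 17: depth = 3
'[' at pos 23: depth = 4
'[' at pos 36: depth = 3
'[' at pos 40: depth = 4
Maximum depth reached: 4

4


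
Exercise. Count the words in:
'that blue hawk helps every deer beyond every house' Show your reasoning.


Split into words: that | blue | hawk | helps | every | deer | beyond | every | house = 9 words.

9


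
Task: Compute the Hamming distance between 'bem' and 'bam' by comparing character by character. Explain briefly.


Alignment:
Position 1: 'b' vs 'b' = match
Position 2: 'e' vs 'a' = DIFFER
Position 3: 'm' vs 'm' = match
Total differences: 1

1


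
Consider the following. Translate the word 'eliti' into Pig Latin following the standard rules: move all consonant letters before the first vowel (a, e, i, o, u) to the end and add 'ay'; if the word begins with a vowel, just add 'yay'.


'eliti' starts with a vowel, so add 'yay': 'elitiyay'.

elitiyay


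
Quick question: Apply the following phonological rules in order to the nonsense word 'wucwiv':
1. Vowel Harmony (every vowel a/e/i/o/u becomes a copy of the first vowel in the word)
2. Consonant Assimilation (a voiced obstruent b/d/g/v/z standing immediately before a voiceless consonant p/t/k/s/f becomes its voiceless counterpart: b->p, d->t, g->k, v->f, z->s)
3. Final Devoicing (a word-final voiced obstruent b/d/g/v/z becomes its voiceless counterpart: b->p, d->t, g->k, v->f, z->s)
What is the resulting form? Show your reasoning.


Starting form: 'wucwiv'
Rule 1: Vowel Harmony: all vowels become 'u' (matching first vowel). 'wucwiv' -> 'wucwuv'
Rule 2: Consonant Assimilation: no voiced obstruent (b/d/g/v/z) stands immediately before a voiceless consonant (p/t/k/s/f). No change.
Rule 3: Final Devoicing: word-final voiced obstruent 'v' becomes voiceless 'f'. 'wucwuv' -> 'wucwuf'
Final form: 'wucwuf'

wucwuf


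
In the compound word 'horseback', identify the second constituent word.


Split 'horseback' into 'horse' + 'back'. The second part is 'back'.

back


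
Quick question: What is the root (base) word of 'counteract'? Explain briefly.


Remove prefix 'counter' from 'counteract' to get root 'act'.

act


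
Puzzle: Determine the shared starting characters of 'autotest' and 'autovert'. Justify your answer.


Compare from the start: 4 characters match: 'auto'. Mismatch at position 5: 't' vs 'v'.

auto


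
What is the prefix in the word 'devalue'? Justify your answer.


The word 'devalue' = 'de' (prefix) + 'value' (root). The prefix is 'de'.

de


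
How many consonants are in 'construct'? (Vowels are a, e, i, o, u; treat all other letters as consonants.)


Consonants in 'construct': c, n, s, t, r, c, t = 7 consonants.

7


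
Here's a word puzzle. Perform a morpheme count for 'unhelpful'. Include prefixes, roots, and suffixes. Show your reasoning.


Decomposition: un- (prefix) + help (root) + -ful (suffix) = 3 morpheme(s)

3 morphemes


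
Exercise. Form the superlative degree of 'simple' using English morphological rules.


Apply superlative formation (ends in e: add -st): 'simple' -> 'simplest'.

simplest


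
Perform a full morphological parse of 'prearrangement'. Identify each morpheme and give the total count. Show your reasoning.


Step 1: Identify prefix: 'pre' (meaning: before)
Step 2: Identify root: 'arrange'
Step 3: Identify suffix(es): 'ment'
Decomposition: pre- (prefix: before) + arrange (root) + -ment (suffix: action/result)
Total morphemes: 3

3 morphemes (pre- (prefix: before) + arrange (root) + -ment (suffix: action/result))


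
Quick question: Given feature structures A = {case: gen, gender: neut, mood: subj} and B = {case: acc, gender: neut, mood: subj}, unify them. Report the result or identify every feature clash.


Compare features:
case: A=gen vs B=acc -> CLASH
gender: A=neut vs B=neut -> unified: neut
mood: A=subj vs B=subj -> unified: subj
Clash detected on feature 'case' (gen vs acc); unification fails.

CLASH on 'case' (gen vs acc)


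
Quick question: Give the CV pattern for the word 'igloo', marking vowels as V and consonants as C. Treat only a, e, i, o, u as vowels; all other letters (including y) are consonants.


Letter mapping: i = V, g = C, l = C, o = V, o = V.

VCCVV


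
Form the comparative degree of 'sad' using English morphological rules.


Apply comparative formation (double final consonant, add -er): 'sad' -> 'sadder'.

sadder


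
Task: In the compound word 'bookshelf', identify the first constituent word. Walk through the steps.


Split 'bookshelf' into 'book' + 'shelf'. The first part is 'book'.

book


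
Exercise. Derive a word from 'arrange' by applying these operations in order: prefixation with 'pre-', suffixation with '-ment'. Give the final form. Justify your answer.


Step 1: Add prefix 'pre-' to 'arrange' = 'prearrange'
Step 2: Add suffix '-ment' to 'prearrange' = 'prearrangement'

prearrangement


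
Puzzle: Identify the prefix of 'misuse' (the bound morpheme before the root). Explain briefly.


The word 'misuse' = 'mis' (prefix) + 'use' (root). The prefix is 'mis'.

mis


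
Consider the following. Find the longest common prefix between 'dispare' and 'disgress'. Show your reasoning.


Compare from the start: 3 characters match: 'dis'. Mismatch at position 4: 'p' vs 'g'.

dis


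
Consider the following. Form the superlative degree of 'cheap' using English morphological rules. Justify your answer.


Apply superlative formation (add -est): 'cheap' -> 'cheapest'.

cheapest


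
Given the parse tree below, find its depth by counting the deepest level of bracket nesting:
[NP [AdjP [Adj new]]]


Count bracket nesting levels:
'[' at pos 0: depth = 1
'[' at pos 4: depth = 2
'[' at pos 10: depth = 3
Maximum depth reached: 3

3


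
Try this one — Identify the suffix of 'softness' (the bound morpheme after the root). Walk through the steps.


The word 'softness' = 'soft' (root) + '-ness' (suffix). The suffix is '-ness'.

ness


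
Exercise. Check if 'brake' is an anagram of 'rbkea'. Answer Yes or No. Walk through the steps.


Sorted letters of 'brake': 'abekr'
Sorted letters of 'rbkea': 'abekr'
They match.

Yes


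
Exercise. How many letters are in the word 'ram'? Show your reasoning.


Spell out 'ram' and number each letter: r(1), a(2), m(3). Total: 3 letters.

3


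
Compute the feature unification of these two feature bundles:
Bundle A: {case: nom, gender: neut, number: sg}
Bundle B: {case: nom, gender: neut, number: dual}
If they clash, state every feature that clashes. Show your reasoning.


Compare features:
case: A=nom vs B=nom -> unified: nom
gender: A=neut vs B=neut -> unified: neut
number: A=sg vs B=dual -> CLASH
Clash detected on feature 'number' (sg vs dual); unification fails.

CLASH on 'number' (sg vs dual)


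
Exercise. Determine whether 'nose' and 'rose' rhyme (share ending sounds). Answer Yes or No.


Rime (stressed vowel + following sounds) of 'nose': -ose = /oʊz/
Rime of 'rose': -ose = /oʊz/
/oʊz/ and /oʊz/ are the same ending sound, so the words rhyme.

Yes


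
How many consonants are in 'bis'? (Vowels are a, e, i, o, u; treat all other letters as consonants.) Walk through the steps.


Consonants in 'bis': b, s = 2 consonants.

2


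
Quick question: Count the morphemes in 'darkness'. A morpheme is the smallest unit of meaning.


Decomposition: dark (root) + -ness (suffix) = 2 morpheme(s)

2 morphemes


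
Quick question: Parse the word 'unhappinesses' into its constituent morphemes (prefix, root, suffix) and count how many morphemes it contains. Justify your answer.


Step 1: Identify prefix: 'un' (meaning: not/reverse)
Step 2: Identify root: 'happy'
Step 3: Identify suffix(es): 'ness, es'
Decomposition: un- (prefix: not/reverse) + happy (root) + -ness (suffix: state of) + -es (plural)
Total morphemes: 4

4 morphemes (un- (prefix: not/reverse) + happy (root) + -ness (suffix: state of) + -es (plural))


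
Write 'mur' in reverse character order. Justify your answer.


Reverse 'mur' character by character: 'rum'.

rum


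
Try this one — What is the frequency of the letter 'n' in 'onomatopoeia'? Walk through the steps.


Letter 'n' in 'onomatopoeia': found at position(s) 2 = 1 occurrence(s).

1


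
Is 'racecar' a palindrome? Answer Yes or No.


Forward: 'racecar'
Reversed: 'racecar'
They are identical.

Yes


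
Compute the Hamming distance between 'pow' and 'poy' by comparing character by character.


Alignment:
Position 1: 'p' vs 'p' = match
Position 2: 'o' vs 'o' = match
Position 3: 'w' vs 'y' = DIFFER
Total differences: 1

1


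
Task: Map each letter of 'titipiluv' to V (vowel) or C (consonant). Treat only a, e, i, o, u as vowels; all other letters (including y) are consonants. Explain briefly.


Letter mapping: t = C, i = V, t = C, i = V, p = C, i = V, l = C, u = V, v = C.

CVCVCVCVC


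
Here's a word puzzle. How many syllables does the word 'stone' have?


Break 'stone' into syllables: stone -> stone = 1 syllable

1 syllable


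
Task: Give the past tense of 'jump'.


Apply rule: Add -ed. 'jump' becomes 'jumped'.

jumped


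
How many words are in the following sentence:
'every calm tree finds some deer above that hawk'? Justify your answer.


Split into words: every | calm | tree | finds | some | deer | above | that | hawk = 9 words.

9


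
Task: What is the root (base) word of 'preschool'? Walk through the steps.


Remove prefix 'pre' from 'preschool' to get root 'school'.

school


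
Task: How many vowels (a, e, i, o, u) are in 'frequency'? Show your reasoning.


Vowels in 'frequency': e, u, e = 3 vowels.

3


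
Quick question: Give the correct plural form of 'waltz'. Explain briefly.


Apply rule: Add -es (sibilant/fricative ending). 'waltz' becomes 'waltzes'.

waltzes


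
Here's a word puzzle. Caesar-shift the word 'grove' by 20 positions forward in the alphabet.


Shift each letter by 20: g -> a, r -> l, o -> i, v -> p, e -> y. Result: 'alipy'.

alipy


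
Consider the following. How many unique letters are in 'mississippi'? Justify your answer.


Unique letters in 'mississippi': {i, m, p, s} = 4 distinct letters.

4


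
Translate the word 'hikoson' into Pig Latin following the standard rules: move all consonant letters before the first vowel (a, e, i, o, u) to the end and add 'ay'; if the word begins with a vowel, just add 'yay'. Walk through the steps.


'hikoson': move consonant cluster 'h' to end and add 'ay': 'ikosonhay'.

ikosonhay


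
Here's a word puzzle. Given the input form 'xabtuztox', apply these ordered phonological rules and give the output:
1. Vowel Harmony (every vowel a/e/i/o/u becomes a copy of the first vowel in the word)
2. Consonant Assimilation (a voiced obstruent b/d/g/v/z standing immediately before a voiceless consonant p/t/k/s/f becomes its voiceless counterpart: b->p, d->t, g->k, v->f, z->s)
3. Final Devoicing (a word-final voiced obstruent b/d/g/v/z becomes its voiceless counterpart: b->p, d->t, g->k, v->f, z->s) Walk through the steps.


Starting form: 'xabtuztox'
Rule 1: Vowel Harmony: all vowels become 'a' (matching first vowel). 'xabtuztox' -> 'xabtaztax'
Rule 2: Consonant Assimilation: voiced obstruent before voiceless consonant becomes voiceless ('bt' -> 'pt', 'zt' -> 'st'). 'xabtaztax' -> 'xaptastax'
Rule 3: Final Devoicing: final consonant 'x' is not one of the voiced obstruents b/d/g/v/z. No change.
Final form: 'xaptastax'

xaptastax


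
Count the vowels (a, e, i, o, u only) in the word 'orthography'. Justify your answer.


Vowels in 'orthography': o, o, a = 3 vowels.

3


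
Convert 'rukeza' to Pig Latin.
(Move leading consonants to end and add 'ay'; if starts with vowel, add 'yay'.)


'rukeza': move consonant cluster 'r' to end and add 'ay': 'ukezaray'.

ukezaray


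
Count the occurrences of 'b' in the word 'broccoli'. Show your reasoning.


Letter 'b' in 'broccoli': found at position(s) 1 = 1 occurrence(s).

1


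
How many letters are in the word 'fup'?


Spell out 'fup' and number each letter: f(1), u(2), p(3). Total: 3 letters.

3


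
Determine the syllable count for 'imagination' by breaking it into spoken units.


Break 'imagination' into syllables: i-mag-i-na-tion -> i | mag | i | na | tion = 5 syllables

5 syllables


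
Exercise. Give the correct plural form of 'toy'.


Apply rule: Add -s. 'toy' becomes 'toys'.

toys


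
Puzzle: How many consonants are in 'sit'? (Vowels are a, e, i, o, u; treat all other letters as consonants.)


Consonants in 'sit': s, t = 2 consonants.

2


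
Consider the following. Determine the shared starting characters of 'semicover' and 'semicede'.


Compare from the start: 5 characters match: 'semic'. Mismatch at position 6: 'o' vs 'e'.

semic


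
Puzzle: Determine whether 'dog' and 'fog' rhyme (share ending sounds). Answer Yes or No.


Rime (stressed vowel + following sounds) of 'dog': -og = /ɒg/
Rime of 'fog': -og = /ɒg/
/ɒg/ and /ɒg/ are the same ending sound, so the words rhyme.

Yes


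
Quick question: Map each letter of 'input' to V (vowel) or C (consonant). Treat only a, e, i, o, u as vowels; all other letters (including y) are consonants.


Letter mapping: i = V, n = C, p = C, u = V, t = C.

VCCVC


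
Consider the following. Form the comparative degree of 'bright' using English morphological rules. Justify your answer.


Apply comparative formation (add -er): 'bright' -> 'brighter'.

brighter


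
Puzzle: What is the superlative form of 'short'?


Apply superlative formation (add -est): 'short' -> 'shortest'.

shortest


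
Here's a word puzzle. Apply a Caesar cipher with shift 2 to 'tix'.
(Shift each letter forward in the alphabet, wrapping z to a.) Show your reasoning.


Shift each letter by 2: t -> v, i -> k, x -> z. Result: 'vkz'.

vkz


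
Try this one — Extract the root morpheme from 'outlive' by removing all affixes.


Remove prefix 'out' from 'outlive' to get root 'live'.

live


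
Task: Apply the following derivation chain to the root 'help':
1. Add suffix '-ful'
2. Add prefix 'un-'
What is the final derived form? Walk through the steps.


Step 1: Add suffix '-ful' to 'help' = 'helpful'
Step 2: Add prefix 'un-' to 'helpful' = 'unhelpful'

unhelpful


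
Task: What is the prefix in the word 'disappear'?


The word 'disappear' = 'dis' (prefix) + 'appear' (root). The prefix is 'dis'.

dis


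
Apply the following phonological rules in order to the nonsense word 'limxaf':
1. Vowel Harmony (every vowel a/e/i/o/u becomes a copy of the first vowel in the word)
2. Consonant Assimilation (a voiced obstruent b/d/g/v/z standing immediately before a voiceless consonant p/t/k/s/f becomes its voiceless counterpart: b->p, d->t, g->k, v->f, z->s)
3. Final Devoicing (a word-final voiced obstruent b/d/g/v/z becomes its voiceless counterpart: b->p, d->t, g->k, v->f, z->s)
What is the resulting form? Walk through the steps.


Starting form: 'limxaf'
Rule 1: Vowel Harmony: all vowels become 'i' (matching first vowel). 'limxaf' -> 'limxif'
Rule 2: Consonant Assimilation: no voiced obstruent (b/d/g/v/z) stands immediately before a voiceless consonant (p/t/k/s/f). No change.
Rule 3: Final Devoicing: final consonant 'f' is not one of the voiced obstruents b/d/g/v/z. No change.
Final form: 'limxif'

limxif


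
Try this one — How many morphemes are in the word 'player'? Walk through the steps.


Decomposition: play (root) + -er (suffix) = 2 morpheme(s)

2 morphemes


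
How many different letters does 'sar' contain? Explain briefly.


Unique letters in 'sar': {a, r, s} = 3 distinct letters.

3


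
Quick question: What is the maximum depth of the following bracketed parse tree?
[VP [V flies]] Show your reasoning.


Count bracket nesting levels:
'[' at pos 0: depth = 1
'[' at pos 4: depth = 2
Maximum depth reached: 2

2


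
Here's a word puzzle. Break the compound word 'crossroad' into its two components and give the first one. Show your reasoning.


Split 'crossroad' into 'cross' + 'road'. The first part is 'cross'.

cross


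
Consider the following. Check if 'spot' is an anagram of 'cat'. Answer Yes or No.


Sorted letters of 'spot': 'opst'
Sorted letters of 'cat': 'act'
They do not match.

No


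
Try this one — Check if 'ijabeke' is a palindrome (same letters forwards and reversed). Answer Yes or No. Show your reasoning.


Forward: 'ijabeke'
Reversed: 'ekebaji'
They differ.

No


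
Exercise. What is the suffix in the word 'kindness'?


The word 'kindness' = 'kind' (root) + '-ness' (suffix). The suffix is '-ness'.

ness


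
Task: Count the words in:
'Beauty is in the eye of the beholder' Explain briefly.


Split into words: Beauty | is | in | the | eye | of | the | beholder = 8 words.

8


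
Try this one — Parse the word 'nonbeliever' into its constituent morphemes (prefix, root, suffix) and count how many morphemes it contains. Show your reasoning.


Step 1: Identify prefix: 'non' (meaning: not)
Step 2: Identify root: 'believe'
Step 3: Identify suffix(es): 'er'
Decomposition: non- (prefix: not) + believe (root) + -er (suffix: one who)
Total morphemes: 3

3 morphemes (non- (prefix: not) + believe (root) + -er (suffix: one who))


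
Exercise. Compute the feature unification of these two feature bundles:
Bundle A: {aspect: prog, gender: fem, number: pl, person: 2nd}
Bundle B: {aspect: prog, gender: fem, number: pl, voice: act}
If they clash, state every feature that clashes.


Compare features:
aspect: A=prog vs B=prog -> unified: prog
gender: A=fem vs B=fem -> unified: fem
number: A=pl vs B=pl -> unified: pl
person: A=2nd vs B=_ -> unified: 2nd
voice: A=_ vs B=act -> unified: act
No clashes found.

Unified: {aspect: prog, gender: fem, number: pl, person: 2nd, voice: act}


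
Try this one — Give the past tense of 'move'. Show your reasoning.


Apply rule: Add -d (word ends in -e). 'move' becomes 'moved'.

moved


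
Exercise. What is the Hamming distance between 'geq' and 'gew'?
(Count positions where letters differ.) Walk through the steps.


Alignment:
Position 1: 'g' vs 'g' = match
Position 2: 'e' vs 'e' = match
Position 3: 'q' vs 'w' = DIFFER
Total differences: 1

1


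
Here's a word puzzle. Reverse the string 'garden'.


Reverse 'garden' character by character: 'nedrag'.

nedrag


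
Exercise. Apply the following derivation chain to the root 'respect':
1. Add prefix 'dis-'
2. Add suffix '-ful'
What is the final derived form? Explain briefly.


Step 1: Add prefix 'dis-' to 'respect' = 'disrespect'
Step 2: Add suffix '-ful' to 'disrespect' = 'disrespectful'

disrespectful


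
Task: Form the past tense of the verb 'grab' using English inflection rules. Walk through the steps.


Apply rule: Double final consonant and add -ed. 'grab' becomes 'grabbed'.

grabbed


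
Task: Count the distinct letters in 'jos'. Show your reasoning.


Unique letters in 'jos': {j, o, s} = 3 distinct letters.

3


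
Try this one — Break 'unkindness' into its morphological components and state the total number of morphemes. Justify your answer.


Step 1: Identify prefix: 'un' (meaning: not/reverse)
Step 2: Identify root: 'kind'
Step 3: Identify suffix(es): 'ness'
Decomposition: un- (prefix: not/reverse) + kind (root) + -ness (suffix: state of)
Total morphemes: 3

3 morphemes (un- (prefix: not/reverse) + kind (root) + -ness (suffix: state of))


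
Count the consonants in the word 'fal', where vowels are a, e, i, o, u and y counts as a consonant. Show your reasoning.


Consonants in 'fal': f, l = 2 consonants.

2


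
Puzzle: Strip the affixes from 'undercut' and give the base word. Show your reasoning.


Remove prefix 'under' from 'undercut' to get root 'cut'.

cut


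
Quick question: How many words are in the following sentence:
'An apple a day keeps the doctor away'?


Split into words: An | apple | a | day | keeps | the | doctor | away = 8 words.

8


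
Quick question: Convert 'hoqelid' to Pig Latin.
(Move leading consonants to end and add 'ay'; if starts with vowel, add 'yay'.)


'hoqelid': move consonant cluster 'h' to end and add 'ay': 'oqelidhay'.

oqelidhay


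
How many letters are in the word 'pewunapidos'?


Spell out 'pewunapidos' and number each letter: p(1), e(2), w(3), u(4), n(5), a(6), p(7), i(8), d(9), o(10), s(11). Total: 11 letters.

11


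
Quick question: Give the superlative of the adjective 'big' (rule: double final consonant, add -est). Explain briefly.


Apply superlative formation (double final consonant, add -est): 'big' -> 'biggest'.

biggest


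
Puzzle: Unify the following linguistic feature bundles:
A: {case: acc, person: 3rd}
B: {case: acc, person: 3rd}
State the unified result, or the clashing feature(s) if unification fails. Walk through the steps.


Compare features:
case: A=acc vs B=acc -> unified: acc
person: A=3rd vs B=3rd -> unified: 3rd
No clashes found.

Unified: {case: acc, person: 3rd}


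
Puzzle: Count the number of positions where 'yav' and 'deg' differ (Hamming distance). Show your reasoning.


Alignment:
Position 1: 'y' vs 'd' = DIFFER
Position 2: 'a' vs 'e' = DIFFER
Position 3: 'v' vs 'g' = DIFFER
Total differences: 3

3


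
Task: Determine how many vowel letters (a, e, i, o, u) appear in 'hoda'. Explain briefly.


Vowels in 'hoda': o, a = 2 vowels.

2


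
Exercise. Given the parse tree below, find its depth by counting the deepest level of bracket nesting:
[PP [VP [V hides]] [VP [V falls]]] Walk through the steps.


Count bracket nesting levels:
'[' at pos 0: depth = 1
'[' at pos 4: depth = 2
'[' at pos 8: depth = 3
'[' at pos 19: depth = 2
'[' at pos 23: depth = 3
Maximum depth reached: 3

3


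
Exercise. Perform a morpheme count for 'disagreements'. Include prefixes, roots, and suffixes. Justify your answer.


Decomposition: dis- (prefix) + agree (root) + -ment (suffix) + -s (plural) = 4 morpheme(s)

4 morphemes


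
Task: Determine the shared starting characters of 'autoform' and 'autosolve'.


Compare from the start: 4 characters match: 'auto'. Mismatch at position 5: 'f' vs 's'.

auto


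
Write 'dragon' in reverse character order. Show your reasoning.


Reverse 'dragon' character by character: 'nogard'.

nogard


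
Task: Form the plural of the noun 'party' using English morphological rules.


Apply rule: Change -y to -ies (consonant + y). 'party' becomes 'parties'.

parties


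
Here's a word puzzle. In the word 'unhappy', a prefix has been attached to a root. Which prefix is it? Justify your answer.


The word 'unhappy' = 'un' (prefix) + 'happy' (root). The prefix is 'un'.

un


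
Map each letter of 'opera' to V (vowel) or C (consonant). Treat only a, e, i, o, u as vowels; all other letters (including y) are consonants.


Letter mapping: o = V, p = C, e = V, r = C, a = V.

VCVCV


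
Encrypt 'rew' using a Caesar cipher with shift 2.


Shift each letter by 2: r -> t, e -> g, w -> y. Result: 'tgy'.

tgy


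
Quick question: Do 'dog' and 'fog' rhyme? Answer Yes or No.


Rime (stressed vowel + following sounds) of 'dog': -og = /ɒg/
Rime of 'fog': -og = /ɒg/
/ɒg/ and /ɒg/ are the same ending sound, so the words rhyme.

Yes


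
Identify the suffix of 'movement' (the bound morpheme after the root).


The word 'movement' = 'move' (root) + '-ment' (suffix). The suffix is '-ment'.

ment


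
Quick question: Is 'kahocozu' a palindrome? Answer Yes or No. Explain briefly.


Forward: 'kahocozu'
Reversed: 'uzocohak'
They differ.

No


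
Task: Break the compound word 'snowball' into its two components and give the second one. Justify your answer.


Split 'snowball' into 'snow' + 'ball'. The second part is 'ball'.

ball


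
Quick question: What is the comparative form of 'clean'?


Apply comparative formation (add -er): 'clean' -> 'cleaner'.

cleaner


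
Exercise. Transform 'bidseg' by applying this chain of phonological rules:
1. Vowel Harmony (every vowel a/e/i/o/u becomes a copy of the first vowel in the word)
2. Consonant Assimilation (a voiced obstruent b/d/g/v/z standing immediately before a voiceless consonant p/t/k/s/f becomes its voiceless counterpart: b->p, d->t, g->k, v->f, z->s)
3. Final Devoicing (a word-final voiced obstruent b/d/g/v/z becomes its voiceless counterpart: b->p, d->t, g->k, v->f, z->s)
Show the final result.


Starting form: 'bidseg'
Rule 1: Vowel Harmony: all vowels become 'i' (matching first vowel). 'bidseg' -> 'bidsig'
Rule 2: Consonant Assimilation: voiced obstruent before voiceless consonant becomes voiceless ('ds' -> 'ts'). 'bidsig' -> 'bitsig'
Rule 3: Final Devoicing: word-final voiced obstruent 'g' becomes voiceless 'k'. 'bitsig' -> 'bitsik'
Final form: 'bitsik'

bitsik


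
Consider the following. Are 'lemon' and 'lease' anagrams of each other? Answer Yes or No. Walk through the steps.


Sorted letters of 'lemon': 'elmno'
Sorted letters of 'lease': 'aeels'
They do not match.

No


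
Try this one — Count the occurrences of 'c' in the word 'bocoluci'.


Letter 'c' in 'bocoluci': found at position(s) 3, 7 = 2 occurrence(s).

2


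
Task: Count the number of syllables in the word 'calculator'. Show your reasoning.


Break 'calculator' into syllables: cal-cu-la-tor -> cal | cu | la | tor = 4 syllables

4 syllables


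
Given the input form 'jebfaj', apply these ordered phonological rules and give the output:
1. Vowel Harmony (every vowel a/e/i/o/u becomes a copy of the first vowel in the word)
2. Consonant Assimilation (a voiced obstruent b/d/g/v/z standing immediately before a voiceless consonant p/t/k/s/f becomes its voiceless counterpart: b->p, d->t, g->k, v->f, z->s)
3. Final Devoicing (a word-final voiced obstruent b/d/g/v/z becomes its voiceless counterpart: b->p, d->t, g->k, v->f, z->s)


Starting form: 'jebfaj'
Rule 1: Vowel Harmony: all vowels become 'e' (matching first vowel). 'jebfaj' -> 'jebfej'
Rule 2: Consonant Assimilation: voiced obstruent before voiceless consonant becomes voiceless ('bf' -> 'pf'). 'jebfej' -> 'jepfej'
Rule 3: Final Devoicing: final consonant 'j' is not one of the voiced obstruents b/d/g/v/z. No change.
Final form: 'jepfej'

jepfej


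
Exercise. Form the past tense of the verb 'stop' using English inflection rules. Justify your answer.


Apply rule: Double final consonant and add -ed. 'stop' becomes 'stopped'.

stopped


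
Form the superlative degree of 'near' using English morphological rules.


Apply superlative formation (add -est): 'near' -> 'nearest'.

nearest


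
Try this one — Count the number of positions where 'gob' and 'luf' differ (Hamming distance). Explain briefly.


Alignment:
Position 1: 'g' vs 'l' = DIFFER
Position 2: 'o' vs 'u' = DIFFER
Position 3: 'b' vs 'f' = DIFFER
Total differences: 3

3


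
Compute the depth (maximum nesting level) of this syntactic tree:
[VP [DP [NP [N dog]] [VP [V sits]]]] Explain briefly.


Count bracket nesting levels:
'[' at pos 0: depth = 1
'[' at pos 4: depth = 2
'[' at pos 8: depth = 3
'[' at pos 12: depth = 4
'[' at pos 21: depth = 3
'[' at pos 25: depth = 4
Maximum depth reached: 4

4


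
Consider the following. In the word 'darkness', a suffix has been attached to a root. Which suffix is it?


The word 'darkness' = 'dark' (root) + '-ness' (suffix). The suffix is '-ness'.

ness


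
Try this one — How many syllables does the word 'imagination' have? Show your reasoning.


Break 'imagination' into syllables: i-mag-i-na-tion -> i | mag | i | na | tion = 5 syllables

5 syllables


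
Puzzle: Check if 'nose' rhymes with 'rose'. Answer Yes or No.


Rime (stressed vowel + following sounds) of 'nose': -ose = /oʊz/
Rime of 'rose': -ose = /oʊz/
/oʊz/ and /oʊz/ are the same ending sound, so the words rhyme.

Yes


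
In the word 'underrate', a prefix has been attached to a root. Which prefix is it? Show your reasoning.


The word 'underrate' = 'under' (prefix) + 'rate' (root). The prefix is 'under'.

under


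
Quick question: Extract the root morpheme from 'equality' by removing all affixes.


Remove suffix '-ity' from 'equality' to get root 'equal'.

equal


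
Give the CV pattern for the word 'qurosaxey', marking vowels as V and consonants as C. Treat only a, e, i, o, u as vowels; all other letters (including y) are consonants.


Letter mapping: q = C, u = V, r = C, o = V, s = C, a = V, x = C, e = V, y = C.

CVCVCVCVC


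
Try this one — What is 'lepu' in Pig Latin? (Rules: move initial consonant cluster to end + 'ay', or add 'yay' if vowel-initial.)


'lepu': move consonant cluster 'l' to end and add 'ay': 'epulay'.

epulay


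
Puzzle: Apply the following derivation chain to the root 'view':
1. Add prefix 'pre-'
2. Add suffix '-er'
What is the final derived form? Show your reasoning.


Step 1: Add prefix 'pre-' to 'view' = 'preview'
Step 2: Add suffix '-er' to 'preview' = 'previewer'

previewer


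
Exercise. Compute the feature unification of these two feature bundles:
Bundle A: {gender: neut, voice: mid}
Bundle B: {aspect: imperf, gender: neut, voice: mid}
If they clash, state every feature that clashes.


Compare features:
aspect: A=_ vs B=imperf -> unified: imperf
gender: A=neut vs B=neut -> unified: neut
voice: A=mid vs B=mid -> unified: mid
No clashes found.

Unified: {aspect: imperf, gender: neut, voice: mid}


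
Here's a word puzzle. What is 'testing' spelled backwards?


Reverse 'testing' character by character: 'gnitset'.

gnitset


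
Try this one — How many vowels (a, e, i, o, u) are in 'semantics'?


Vowels in 'semantics': e, a, i = 3 vowels.

3


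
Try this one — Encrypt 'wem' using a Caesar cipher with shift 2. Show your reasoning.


Shift each letter by 2: w -> y, e -> g, m -> o. Result: 'ygo'.

ygo


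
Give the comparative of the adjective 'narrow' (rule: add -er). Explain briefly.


Apply comparative formation (add -er): 'narrow' -> 'narrower'.

narrower


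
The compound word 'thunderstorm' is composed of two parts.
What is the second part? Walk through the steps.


Split 'thunderstorm' into 'thunder' + 'storm'. The second part is 'storm'.

storm


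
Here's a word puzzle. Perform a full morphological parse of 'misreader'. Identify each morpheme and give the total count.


Step 1: Identify prefix: 'mis' (meaning: wrongly)
Step 2: Identify root: 'read'
Step 3: Identify suffix(es): 'er'
Decomposition: mis- (prefix: wrongly) + read (root) + -er (suffix: one who)
Total morphemes: 3

3 morphemes (mis- (prefix: wrongly) + read (root) + -er (suffix: one who))


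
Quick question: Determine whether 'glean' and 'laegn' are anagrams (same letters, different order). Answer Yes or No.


Sorted letters of 'glean': 'aegln'
Sorted letters of 'laegn': 'aegln'
They match.

Yes
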